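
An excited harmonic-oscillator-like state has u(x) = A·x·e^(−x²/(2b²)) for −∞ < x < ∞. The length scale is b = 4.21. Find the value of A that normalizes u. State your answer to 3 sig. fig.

A ≈ 0.123

We need A² ∫|f|² dx = 1, taking the integral from −∞ to ∞.
∫|u|² dx = A²·(√(π)·b^3/2).
Hence A² = 1/[√(π)·b^3/2].
Substituting b = 4.21 gives A² = 0.01512, so A = 0.1230.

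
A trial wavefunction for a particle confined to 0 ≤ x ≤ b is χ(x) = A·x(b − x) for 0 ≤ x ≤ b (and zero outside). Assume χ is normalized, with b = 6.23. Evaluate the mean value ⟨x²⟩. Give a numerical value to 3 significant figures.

The expectation value is the |χ|²-weighted average of x^2: ∫ x^2|χ|² dx.
Expanding the polynomial and integrating term by term, evaluating both integrals, ⟨x²⟩ = 2·b^2/7.
Putting b = 6.23 gives 11.09.

⟨x^2⟩ ≈ 11.1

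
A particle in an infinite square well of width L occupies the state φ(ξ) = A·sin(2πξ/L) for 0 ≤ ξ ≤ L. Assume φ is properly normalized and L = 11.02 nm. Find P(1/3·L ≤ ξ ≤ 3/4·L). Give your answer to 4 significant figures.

P = ∫_{1/3·L}^{3/4·L} |φ(ξ)|² dξ.
The normalization integral ∫|φ|²dξ over the whole domain equals L/2·A², and A² cancels in the ratio.
Substituting u = ξ/L, A² and the length scale cancel in the ratio: P = ∫_{1/3}^{3/4} sin(2·π·u)^2 du / ∫_{0}^{1} sin(2·π·u)^2 du.
With ∫ sin(2·π·u)^2 du = u/2 - sin(4·π·u)/(8·π) + C, the region integral is -√(3)/(16·π) + 5/24 and the full one is 1/2.
The result is P = -√(3)/(8·π) + 5/12.

P ≈ 0.3478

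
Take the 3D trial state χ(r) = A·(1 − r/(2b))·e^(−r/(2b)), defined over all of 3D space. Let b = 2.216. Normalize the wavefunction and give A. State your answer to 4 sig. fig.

We need A² ∫|f|² 4πr² dr = 1, taking the integral from 0 to ∞.
In 3D with spherical symmetry the volume element is 4πr² dr.
Using ∫₀^∞ rⁿ e^(−αr) dr = n!/αⁿ⁺¹, carrying out the integral gives A² · 8·π·b^3.
Hence A² = 1/[8·π·b^3].
Substituting b = 2.216 gives A² = 0.0036564, so A = 0.060468.

A ≈ 0.06047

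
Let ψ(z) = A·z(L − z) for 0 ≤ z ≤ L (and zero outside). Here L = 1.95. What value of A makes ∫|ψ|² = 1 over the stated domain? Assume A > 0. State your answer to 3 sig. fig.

Normalization requires ∫|ψ|² dz = 1, integrated from 0 to L.
Carrying out the integral gives A² · L^5/30.
Setting this equal to 1 gives A² = 1/(L^5/30).
With L = 1.95: A² = 1.064 and A = 1.032.

A ≈ 1.03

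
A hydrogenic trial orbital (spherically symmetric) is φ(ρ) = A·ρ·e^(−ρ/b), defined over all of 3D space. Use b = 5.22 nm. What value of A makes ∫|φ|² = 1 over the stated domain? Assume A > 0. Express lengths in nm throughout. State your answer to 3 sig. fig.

A ≈ 0.00523 nm^(-5/2)

Normalization requires ∫|φ|² 4πρ² dρ = 1, integrated from 0 to ∞.
In 3D with spherical symmetry the volume element is 4πρ² dρ.
Carrying out the integral gives A² · 3·π·b^5.
Plugging in b = 5.22 yields A = 0.005232.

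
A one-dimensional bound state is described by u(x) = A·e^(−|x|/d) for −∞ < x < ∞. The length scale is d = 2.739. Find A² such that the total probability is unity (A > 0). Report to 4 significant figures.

The normalization condition is ∫|u|² dx = 1 from −∞ to ∞.
∫|u|² dx = A²·(d).
So A² = (d)^(−1).
Plugging in d = 2.739 yields A = 0.60423.

A^2 ≈ 0.3651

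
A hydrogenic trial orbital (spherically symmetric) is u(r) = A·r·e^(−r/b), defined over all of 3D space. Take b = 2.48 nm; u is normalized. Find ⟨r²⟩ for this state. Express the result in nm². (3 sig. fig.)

⟨r^2⟩ ≈ 46.1 nm^2

⟨r²⟩ = ∫ r^2 |u|² 4πr² dr over the full domain.
Using ∫₀^∞ rⁿ e^(−αr) dr = n!/αⁿ⁺¹, evaluating both integrals, ⟨r²⟩ = 15·b^2/2.
Putting b = 2.48 gives 46.13.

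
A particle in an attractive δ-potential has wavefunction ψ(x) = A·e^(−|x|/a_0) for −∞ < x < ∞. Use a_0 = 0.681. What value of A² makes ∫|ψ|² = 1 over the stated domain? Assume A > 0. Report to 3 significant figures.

We need A² ∫|f|² dx = 1, taking the integral from −∞ to ∞.
Recall ∫₀^∞ x^m e^(−x/β) dx = m!·β^(m+1), carrying out the integral gives A² · a_0.
So A² = (a_0)^(−1).
Plugging in a_0 = 0.681 yields A = 1.212.

A^2 ≈ 1.47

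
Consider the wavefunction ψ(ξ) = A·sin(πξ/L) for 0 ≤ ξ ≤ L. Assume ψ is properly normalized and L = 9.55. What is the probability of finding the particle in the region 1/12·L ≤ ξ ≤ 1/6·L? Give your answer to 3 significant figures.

P = ∫_{1/12·L}^{1/6·L} |ψ(ξ)|² dξ.
With A² fixed by ∫|ψ|² = 1, i.e. A² = (L/2)^(−1), substitute and integrate.
Substituting u = ξ/L, A² and the length scale cancel in the ratio: P = ∫_{1/12}^{1/6} sin(π·u)^2 du / ∫_{0}^{1} sin(π·u)^2 du.
With ∫ sin(π·u)^2 du = u/2 - sin(2·π·u)/(4·π) + C, the region integral is -√(3)/(8·π) + 1/(8·π) + 1/24 and the full one is 1/2.
The result is P = (-3·√(3) + 3 + π)/(12·π).

P ≈ 0.0251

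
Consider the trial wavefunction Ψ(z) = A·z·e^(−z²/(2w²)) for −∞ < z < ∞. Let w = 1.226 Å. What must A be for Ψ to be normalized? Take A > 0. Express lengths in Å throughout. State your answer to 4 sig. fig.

Require ∫ |Ψ|² dz = 1 over the whole domain.
Differentiating ∫e^(−αz²) dz = √(π/α) under α to get the higher moments, carrying out the integral gives A² · √(π)·w^3/2.
Plugging in w = 1.226 yields A = 0.78251.

A ≈ 0.7825 Å^(-3/2)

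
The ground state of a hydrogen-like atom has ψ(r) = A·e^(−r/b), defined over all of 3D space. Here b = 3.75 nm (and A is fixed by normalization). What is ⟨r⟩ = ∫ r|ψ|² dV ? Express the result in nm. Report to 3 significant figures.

By definition ⟨r⟩ = ∫ r |ψ(r)|² 4πr² dr.
With ∫₀^∞ r^3 e^(−αr) dr = 3!/α^4, the ratio of the moment integral to the normalization integral gives ⟨r⟩ = 3·b/2.
With b = 3.75, ⟨r⟩ = 5.625.

⟨r⟩ ≈ 5.63 nm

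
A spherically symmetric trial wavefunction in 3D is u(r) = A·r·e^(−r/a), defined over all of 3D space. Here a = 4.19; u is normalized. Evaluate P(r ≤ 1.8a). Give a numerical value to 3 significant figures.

With dV = 4πr²dr, the probability is ∫|u|² dV over r ≤ 1.8a.
A² is fixed by ∫₀^∞ 4πr²|u|² dr = 1, i.e. A² = (3·π·a^5)^(−1).
In terms of t = r/a (A², 4π and the length scale all cancel between numerator and denominator), P = [∫_{0}^{1.8} t^4·e^(-2·t) dt] / [∫_{0}^{∞} t^4·e^(-2·t) dt].
With ∫ t^4·e^(-2·t) dt = -(t^4/2 + t^3 + 3·t^2/2 + 3·t/2 + 3/4)·e^(-2·t) + C, the region integral is ≈ 0.22017 and the full one is 3/4.
Taking the ratio yields P = 0.2936.

P ≈ 0.294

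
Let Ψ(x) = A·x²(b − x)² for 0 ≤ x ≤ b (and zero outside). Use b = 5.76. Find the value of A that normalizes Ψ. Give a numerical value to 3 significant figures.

Normalization requires ∫|Ψ|² dx = 1, integrated from 0 to b.
Expanding the polynomial and integrating term by term, carrying out the integral gives A² · b^9/630.
Substituting b = 5.76 gives A² = 0.00009027, so A = 0.009501.

A ≈ 0.00950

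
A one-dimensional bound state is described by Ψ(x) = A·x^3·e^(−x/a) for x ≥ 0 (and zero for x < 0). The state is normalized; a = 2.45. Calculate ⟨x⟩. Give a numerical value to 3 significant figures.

By definition ⟨x⟩ = ∫ x |Ψ(x)|² dx.
Recall ∫₀^∞ x^m e^(−x/β) dx = m!·β^(m+1), the ratio of the moment integral to the normalization integral gives ⟨x⟩ = 7·a/2.
Putting a = 2.45 gives 8.575.

⟨x⟩ ≈ 8.58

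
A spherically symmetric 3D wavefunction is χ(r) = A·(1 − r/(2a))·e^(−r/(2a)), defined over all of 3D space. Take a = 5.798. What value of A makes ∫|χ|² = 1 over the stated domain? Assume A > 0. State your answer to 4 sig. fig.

We need A² ∫|f|² 4πr² dr = 1, taking the integral from 0 to ∞.
Recall ∫₀^∞ r^m e^(−r/β) dr = m!·β^(m+1), ∫|χ|² 4πr² dr = A²·(8·π·a^3).
So A² = (8·π·a^3)^(−1).
With a = 5.798: A² = 0.00020414 and A = 0.014288.

A ≈ 0.01429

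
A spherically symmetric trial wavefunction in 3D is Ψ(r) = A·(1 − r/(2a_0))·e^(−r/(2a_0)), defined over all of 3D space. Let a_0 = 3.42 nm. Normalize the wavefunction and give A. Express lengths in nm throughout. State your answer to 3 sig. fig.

Require ∫ |Ψ|² 4πr² dr = 1 over the whole domain.
(Spherical symmetry: dV = 4πr² dr.)
With ∫₀^∞ r^4 e^(−αr) dr = 4!/α^5, carrying out the integral gives A² · 8·π·a_0^3.
So A² = (8·π·a_0^3)^(−1).
Substituting a_0 = 3.42 gives A² = 0.0009947, so A = 0.03154.

A ≈ 0.0315 nm^(-3/2)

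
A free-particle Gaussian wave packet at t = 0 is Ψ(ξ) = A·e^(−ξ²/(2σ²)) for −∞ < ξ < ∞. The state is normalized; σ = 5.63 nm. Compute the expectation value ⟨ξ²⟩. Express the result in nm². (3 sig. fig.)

By definition ⟨ξ²⟩ = ∫ ξ^2 |Ψ(ξ)|² dξ.
Using the Gaussian integral ∫_{−∞}^{∞} e^(−αξ²) dξ = √(π/α), since the A² factors cancel between numerator and denominator, ⟨ξ²⟩ = σ^2/2.
With σ = 5.63, ⟨ξ^2⟩ = 15.85.

⟨ξ^2⟩ ≈ 15.8 nm^2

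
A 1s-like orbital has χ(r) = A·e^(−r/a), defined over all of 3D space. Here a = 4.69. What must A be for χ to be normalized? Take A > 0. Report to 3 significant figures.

A ≈ 0.0555

We need A² ∫|f|² 4πr² dr = 1, taking the integral from 0 to ∞.
The angular integral contributes 4π, leaving ∫₀^∞ r²|χ|² dr.
Using ∫₀^∞ rⁿ e^(−αr) dr = n!/αⁿ⁺¹, the integral (without the A² prefactor) comes out to π·a^3.
Plugging in a = 4.69 yields A = 0.05555.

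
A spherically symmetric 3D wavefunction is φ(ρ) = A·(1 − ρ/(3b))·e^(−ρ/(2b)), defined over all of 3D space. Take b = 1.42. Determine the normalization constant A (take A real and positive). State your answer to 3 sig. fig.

Normalization requires ∫|φ|² 4πρ² dρ = 1, integrated from 0 to ∞.
In 3D with spherical symmetry the volume element is 4πρ² dρ.
∫|φ|² 4πρ² dρ = A²·(8·π·b^3/3).
With b = 1.42: A² = 0.04169 and A = 0.2042.

A ≈ 0.204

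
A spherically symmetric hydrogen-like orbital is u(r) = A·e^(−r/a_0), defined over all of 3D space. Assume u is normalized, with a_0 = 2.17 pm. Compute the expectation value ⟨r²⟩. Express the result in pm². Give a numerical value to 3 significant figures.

⟨r²⟩ = ∫ r^2 |u|² 4πr² dr over the full domain.
Since the A² factors cancel between numerator and denominator, ⟨r²⟩ = 3·a_0^2.
Putting a_0 = 2.17 gives 14.13.

⟨r^2⟩ ≈ 14.1 pm^2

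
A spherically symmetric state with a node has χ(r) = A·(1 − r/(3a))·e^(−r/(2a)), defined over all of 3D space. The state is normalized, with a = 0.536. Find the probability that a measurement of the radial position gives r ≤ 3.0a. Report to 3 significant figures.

With dV = 4πr²dr, the probability is ∫|χ|² dV over r ≤ 3.0a.
Normalization gives A² = 1/(8·π·a^3/3).
Let u = r/a; then A², 4π and the length scale all cancel, so P = ∫_{0}^{3.0} u^2·(1 - u/3)^2·e^(-u) du ÷ ∫_{0}^{∞} u^2·(1 - u/3)^2·e^(-u) du.
With ∫ u^2·(1 - u/3)^2·e^(-u) du = (-u^4 + 2·u^3 - 3·u^2 - 6·u - 6)·e^(-u)/9 + C, the region integral is 2/3 - 26·e^(-3)/3 and the full one is 2/3.
This evaluates to P = 0.3528.

P ≈ 0.353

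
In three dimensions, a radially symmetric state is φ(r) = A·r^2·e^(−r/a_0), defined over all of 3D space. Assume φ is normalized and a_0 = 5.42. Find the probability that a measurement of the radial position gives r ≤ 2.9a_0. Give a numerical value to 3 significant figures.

P ≈ 0.362

Integrate the radial probability density 4πr²|φ|² over r ≤ 2.9a_0.
A² is fixed by ∫₀^∞ 4πr²|φ|² dr = 1, i.e. A² = (45·π·a_0^7/2)^(−1).
Substituting u = r/a_0, A², 4π and the length scale all cancel in the ratio: P = ∫_{0}^{2.9} u^6·e^(-2·u) du / ∫_{0}^{∞} u^6·e^(-2·u) du.
With ∫ u^6·e^(-2·u) du = -(4·u^6 + 12·u^5 + 30·u^4 + 60·u^3 + 90·u^2 + 90·u + 45)·e^(-2·u)/8 + C, the region integral is ≈ 2.0340 and the full one is 45/8.
This evaluates to P = 0.3616.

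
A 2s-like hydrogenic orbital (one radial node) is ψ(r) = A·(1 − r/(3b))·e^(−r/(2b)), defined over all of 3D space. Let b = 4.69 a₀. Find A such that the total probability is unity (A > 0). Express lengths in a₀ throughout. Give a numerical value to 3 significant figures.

A ≈ 0.0340 a₀^(-3/2)

Require ∫ |ψ|² 4πr² dr = 1 over the whole domain.
In 3D with spherical symmetry the volume element is 4πr² dr.
∫|ψ|² 4πr² dr = A²·(8·π·b^3/3).
So A² = (8·π·b^3/3)^(−1).
Plugging in b = 4.69 yields A = 0.03402.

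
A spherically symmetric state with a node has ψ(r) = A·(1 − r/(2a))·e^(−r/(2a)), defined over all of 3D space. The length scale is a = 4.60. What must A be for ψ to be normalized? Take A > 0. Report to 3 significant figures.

The normalization condition is ∫|ψ|² 4πr² dr = 1 from 0 to ∞.
In 3D with spherical symmetry the volume element is 4πr² dr.
The integral (without the A² prefactor) comes out to 8·π·a^3.
Hence A² = 1/[8·π·a^3].
With a = 4.60: A² = 0.0004088 and A = 0.02022.

A ≈ 0.0202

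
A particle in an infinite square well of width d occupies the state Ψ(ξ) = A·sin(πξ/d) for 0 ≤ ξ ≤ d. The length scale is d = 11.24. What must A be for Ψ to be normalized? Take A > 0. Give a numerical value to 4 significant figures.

The normalization condition is ∫|Ψ|² dξ = 1 from 0 to d.
With ∫₀^d sin²(nπξ/d) dξ = d/2, ∫|Ψ|² dξ = A²·(d/2).
Hence A² = 1/[d/2].
Plugging in d = 11.24 yields A = 0.42182.

A ≈ 0.4218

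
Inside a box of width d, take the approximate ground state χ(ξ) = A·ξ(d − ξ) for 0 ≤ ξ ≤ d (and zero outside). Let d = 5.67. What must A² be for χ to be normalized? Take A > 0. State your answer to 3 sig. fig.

We need A² ∫|f|² dξ = 1, taking the integral from 0 to d.
Carrying out the integral gives A² · d^5/30.
Hence A² = 1/[d^5/30].
With d = 5.67: A² = 0.005119 and A = 0.07155.

A^2 ≈ 0.00512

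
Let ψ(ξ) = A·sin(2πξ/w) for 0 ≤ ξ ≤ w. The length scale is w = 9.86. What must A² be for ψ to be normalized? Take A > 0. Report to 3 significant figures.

A^2 ≈ 0.203

The normalization condition is ∫|ψ|² dξ = 1 from 0 to w.
With ψ = A·sin(2πξ/w), the integral evaluates to A²·[w/2].
Hence A² = 1/[w/2].
With w = 9.86: A² = 0.2028 and A = 0.4504.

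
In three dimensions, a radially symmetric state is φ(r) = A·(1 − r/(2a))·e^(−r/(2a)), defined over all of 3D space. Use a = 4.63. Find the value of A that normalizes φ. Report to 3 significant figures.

A ≈ 0.0200

We need A² ∫|f|² 4πr² dr = 1, taking the integral from 0 to ∞.
The angular integral contributes 4π, leaving ∫₀^∞ r²|φ|² dr.
With ∫₀^∞ r^4 e^(−αr) dr = 4!/α^5, carrying out the integral gives A² · 8·π·a^3.
So A² = (8·π·a^3)^(−1).
With a = 4.63: A² = 0.0004009 and A = 0.02002.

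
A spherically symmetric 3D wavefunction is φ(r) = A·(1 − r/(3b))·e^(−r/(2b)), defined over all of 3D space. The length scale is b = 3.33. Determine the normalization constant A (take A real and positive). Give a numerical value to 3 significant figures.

A ≈ 0.0569

We need A² ∫|f|² 4πr² dr = 1, taking the integral from 0 to ∞.
The angular integral contributes 4π, leaving ∫₀^∞ r²|φ|² dr.
With φ = A·(1 − r/(3b))·e^(−r/(2b)), the integral evaluates to A²·[8·π·b^3/3].
Hence A² = 1/[8·π·b^3/3].
Plugging in b = 3.33 yields A = 0.05686.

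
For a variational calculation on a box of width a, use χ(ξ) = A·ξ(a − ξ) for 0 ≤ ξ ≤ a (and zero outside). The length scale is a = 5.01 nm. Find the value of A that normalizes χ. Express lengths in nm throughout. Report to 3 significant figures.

We need A² ∫|f|² dξ = 1, taking the integral from 0 to a.
Expanding the polynomial and integrating term by term, ∫|χ|² dξ = A²·(a^5/30).
Plugging in a = 5.01 yields A = 0.09749.

A ≈ 0.0975 nm^(-5/2)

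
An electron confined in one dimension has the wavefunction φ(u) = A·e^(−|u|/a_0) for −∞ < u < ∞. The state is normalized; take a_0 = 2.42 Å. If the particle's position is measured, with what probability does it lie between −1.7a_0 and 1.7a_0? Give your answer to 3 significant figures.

P ≈ 0.967

|φ|² is the probability density, so P = ∫_{−1.7a_0}^{1.7a_0} |φ|² du.
With A² fixed by ∫|φ|² = 1, i.e. A² = (a_0)^(−1), substitute and integrate.
Both integrals are even about u = 0, so only the u ≥ 0 halves are needed (the factors of 2 cancel). Let t = u/a_0; then A² and the length scale cancel, so P = ∫_{0}^{1.7} e^(-2·t) dt ÷ ∫_{0}^{∞} e^(-2·t) dt.
An antiderivative of e^(-2·t) is -e^(-2·t)/2; evaluating from 0 to 1.7 gives 1/2 - e^(-17/5)/2, while the full integral is 1/2.
This works out to P = 0.9666.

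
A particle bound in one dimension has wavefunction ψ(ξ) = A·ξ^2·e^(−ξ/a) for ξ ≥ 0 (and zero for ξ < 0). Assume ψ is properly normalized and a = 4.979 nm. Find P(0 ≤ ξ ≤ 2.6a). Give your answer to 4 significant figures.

P = ∫_{0}^{2.6a} |ψ(ξ)|² dξ.
The normalization integral ∫|ψ|²dξ over the whole domain equals 3·a^5/4·A², and A² cancels in the ratio.
Let u = ξ/a; then A² and the length scale cancel, so P = ∫_{0}^{2.6} u^4·e^(-2·u) du ÷ ∫_{0}^{∞} u^4·e^(-2·u) du.
Using ∫ u^4·e^(-2·u) du = -(u^4/2 + u^3 + 3·u^2/2 + 3·u/2 + 3/4)·e^(-2·u), the numerator is ≈ 0.445404 and the denominator is 3/4.
The result is P = 0.59387.

P ≈ 0.5939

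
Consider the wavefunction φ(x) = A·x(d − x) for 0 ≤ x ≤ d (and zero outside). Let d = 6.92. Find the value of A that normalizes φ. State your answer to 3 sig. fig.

A ≈ 0.0435

The normalization condition is ∫|φ|² dx = 1 from 0 to d.
Carrying out the integral gives A² · d^5/30.
So A² = (d^5/30)^(−1).
With d = 6.92: A² = 0.001891 and A = 0.04348.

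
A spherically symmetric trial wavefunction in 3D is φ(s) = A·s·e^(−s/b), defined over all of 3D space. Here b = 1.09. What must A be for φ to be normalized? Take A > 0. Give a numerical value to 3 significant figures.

Normalization requires ∫|φ|² 4πs² ds = 1, integrated from 0 to ∞.
Recall ∫₀^∞ s^m e^(−s/β) ds = m!·β^(m+1), with φ = A·s·e^(−s/b), the integral evaluates to A²·[3·π·b^5].
Hence A² = 1/[3·π·b^5].
Substituting b = 1.09 gives A² = 0.06896, so A = 0.2626.

A ≈ 0.263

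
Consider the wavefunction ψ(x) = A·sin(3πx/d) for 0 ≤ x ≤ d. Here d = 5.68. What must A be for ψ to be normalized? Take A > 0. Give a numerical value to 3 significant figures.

Normalization requires ∫|ψ|² dx = 1, integrated from 0 to d.
With ∫₀^d sin²(nπx/d) dx = d/2, the integral (without the A² prefactor) comes out to d/2.
Plugging in d = 5.68 yields A = 0.5934.

A ≈ 0.593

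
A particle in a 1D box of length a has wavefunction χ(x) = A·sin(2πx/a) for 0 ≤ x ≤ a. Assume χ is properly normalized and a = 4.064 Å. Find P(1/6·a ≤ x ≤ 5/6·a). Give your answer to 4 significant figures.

P ≈ 0.8045

The probability is P = ∫ |χ|² dx over [1/6·a, 5/6·a].
With A² fixed by ∫|χ|² = 1, i.e. A² = (a/2)^(−1), substitute and integrate.
Substituting u = x/a, A² and the length scale cancel in the ratio: P = ∫_{1/6}^{5/6} sin(2·π·u)^2 du / ∫_{0}^{1} sin(2·π·u)^2 du.
Using ∫ sin(2·π·u)^2 du = u/2 - sin(4·π·u)/(8·π), the numerator is √(3)/(8·π) + 1/3 and the denominator is 1/2.
The result is P = √(3)/(4·π) + 2/3.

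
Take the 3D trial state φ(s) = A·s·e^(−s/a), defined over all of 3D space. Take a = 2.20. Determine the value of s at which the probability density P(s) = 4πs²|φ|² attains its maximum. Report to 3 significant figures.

s ≈ 4.40

Differentiate P(s) = 4πs²|φ|² with respect to s and set to zero.
This gives s = 2·a.
With a = 2.20, the most probable radial distance is 4.400.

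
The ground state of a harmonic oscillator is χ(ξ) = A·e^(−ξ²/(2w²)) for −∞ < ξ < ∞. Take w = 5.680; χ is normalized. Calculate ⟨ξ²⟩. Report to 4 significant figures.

The expectation value is the |χ|²-weighted average of ξ^2: ∫ ξ^2|χ|² dξ.
The ratio of the moment integral to the normalization integral gives ⟨ξ²⟩ = w^2/2.
Putting w = 5.680 gives 16.131.

⟨ξ^2⟩ ≈ 16.13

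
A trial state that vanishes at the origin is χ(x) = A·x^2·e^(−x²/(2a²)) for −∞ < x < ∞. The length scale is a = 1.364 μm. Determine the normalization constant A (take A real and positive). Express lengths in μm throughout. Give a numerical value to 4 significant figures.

Require ∫ |χ|² dx = 1 over the whole domain.
Carrying out the integral gives A² · 3·√(π)·a^5/4.
With a = 1.364: A² = 0.15933 and A = 0.39916.

A ≈ 0.3992 μm^(-5/2)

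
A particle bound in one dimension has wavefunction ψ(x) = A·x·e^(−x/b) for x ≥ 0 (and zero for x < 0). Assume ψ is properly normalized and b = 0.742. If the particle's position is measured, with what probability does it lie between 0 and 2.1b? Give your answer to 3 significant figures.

The probability is P = ∫ |ψ|² dx over [0, 2.1b].
With A² fixed by ∫|ψ|² = 1, i.e. A² = (b^3/4)^(−1), substitute and integrate.
Let u = x/b; then A² and the length scale cancel, so P = ∫_{0}^{2.1} u^2·e^(-2·u) du ÷ ∫_{0}^{∞} u^2·e^(-2·u) du.
With ∫ u^2·e^(-2·u) du = -(2·u^2 + 2·u + 1)·e^(-2·u)/4 + C, the region integral is 1/4 - 701·e^(-21/5)/200 and the full one is 1/4.
Taking the ratio, P = 0.7898.

P ≈ 0.790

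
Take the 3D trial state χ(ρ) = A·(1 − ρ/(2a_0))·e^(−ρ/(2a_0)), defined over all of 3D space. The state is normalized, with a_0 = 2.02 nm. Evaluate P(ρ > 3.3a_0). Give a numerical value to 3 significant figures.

Integrate the radial probability density 4πρ²|χ|² over ρ > 3.3a_0.
The full normalization integral is A²·[8·π·a_0^3] = 1, fixing A².
Let u = ρ/a_0; then A², 4π and the length scale all cancel, so P = ∫_{3.3}^{∞} u^2·(1 - u/2)^2·e^(-u) du ÷ ∫_{0}^{∞} u^2·(1 - u/2)^2·e^(-u) du.
With ∫ u^2·(1 - u/2)^2·e^(-u) du = -(u^4/4 + u^2 + 2·u + 2)·e^(-u) + C, the region integral is ≈ 1.8124 and the full one is 2.
Taking the ratio yields P = 0.9062.

P ≈ 0.906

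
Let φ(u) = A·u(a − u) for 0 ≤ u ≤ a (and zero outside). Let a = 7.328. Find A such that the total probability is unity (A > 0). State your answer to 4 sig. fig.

We need A² ∫|f|² du = 1, taking the integral from 0 to a.
Expanding the polynomial and integrating term by term, ∫|φ|² du = A²·(a^5/30).
Hence A² = 1/[a^5/30].
With a = 7.328: A² = 0.0014197 and A = 0.037679.

A ≈ 0.03768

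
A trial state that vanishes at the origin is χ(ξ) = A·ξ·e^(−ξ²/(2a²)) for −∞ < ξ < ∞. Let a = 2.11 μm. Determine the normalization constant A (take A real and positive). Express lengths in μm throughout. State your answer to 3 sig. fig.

We need A² ∫|f|² dξ = 1, taking the integral from −∞ to ∞.
The integral (without the A² prefactor) comes out to √(π)·a^3/2.
Setting this equal to 1 gives A² = 1/(√(π)·a^3/2).
Plugging in a = 2.11 yields A = 0.3466.

A ≈ 0.347 μm^(-3/2)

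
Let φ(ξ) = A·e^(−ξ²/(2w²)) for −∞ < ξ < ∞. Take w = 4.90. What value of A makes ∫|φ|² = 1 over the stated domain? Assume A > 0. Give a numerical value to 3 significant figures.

Require ∫ |φ|² dξ = 1 over the whole domain.
Using the Gaussian integral ∫_{−∞}^{∞} e^(−αξ²) dξ = √(π/α), the integral (without the A² prefactor) comes out to √(π)·w.
Setting this equal to 1 gives A² = 1/(√(π)·w).
Plugging in w = 4.90 yields A = 0.3393.

A ≈ 0.339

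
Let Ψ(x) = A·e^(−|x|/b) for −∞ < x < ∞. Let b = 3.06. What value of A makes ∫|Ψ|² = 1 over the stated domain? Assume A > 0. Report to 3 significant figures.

A ≈ 0.572

Require ∫ |Ψ|² dx = 1 over the whole domain.
∫|Ψ|² dx = A²·(b).
So A² = (b)^(−1).
Plugging in b = 3.06 yields A = 0.5717.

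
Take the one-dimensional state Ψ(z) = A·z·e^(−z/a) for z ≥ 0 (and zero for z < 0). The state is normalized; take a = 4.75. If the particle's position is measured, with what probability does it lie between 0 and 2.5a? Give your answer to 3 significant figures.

P ≈ 0.875

The probability is P = ∫ |Ψ|² dz over [0, 2.5a].
Since A² = 1/(a^3/4), this is the region integral divided by the full normalization integral.
In terms of u = z/a (A² and the length scale cancel between numerator and denominator), P = [∫_{0}^{2.5} u^2·e^(-2·u) du] / [∫_{0}^{∞} u^2·e^(-2·u) du].
With ∫ u^2·e^(-2·u) du = -(2·u^2 + 2·u + 1)·e^(-2·u)/4 + C, the region integral is 1/4 - 37·e^(-5)/8 and the full one is 1/4.
Taking the ratio, P = 0.8753.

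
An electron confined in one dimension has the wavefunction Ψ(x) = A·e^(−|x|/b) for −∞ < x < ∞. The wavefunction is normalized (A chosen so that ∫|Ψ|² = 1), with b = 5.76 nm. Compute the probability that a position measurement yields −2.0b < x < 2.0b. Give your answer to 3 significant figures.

P = ∫_{−2.0b}^{2.0b} |Ψ(x)|² dx.
Since A² = 1/(b), this is the region integral divided by the full normalization integral.
Both integrals are even about x = 0, so only the x ≥ 0 halves are needed (the factors of 2 cancel). Let u = x/b; then A² and the length scale cancel, so P = ∫_{0}^{2.0} e^(-2·u) du ÷ ∫_{0}^{∞} e^(-2·u) du.
Using ∫ e^(-2·u) du = -e^(-2·u)/2, the numerator is 1/2 - e^(-4)/2 and the denominator is 1/2.
The result is P = 0.9817.

P ≈ 0.982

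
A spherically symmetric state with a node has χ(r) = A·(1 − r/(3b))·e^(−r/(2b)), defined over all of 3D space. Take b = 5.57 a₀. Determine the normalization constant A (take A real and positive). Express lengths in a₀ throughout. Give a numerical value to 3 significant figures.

The normalization condition is ∫|χ|² 4πr² dr = 1 from 0 to ∞.
The angular integral contributes 4π, leaving ∫₀^∞ r²|χ|² dr.
With ∫₀^∞ r^4 e^(−αr) dr = 4!/α^5, ∫|χ|² 4πr² dr = A²·(8·π·b^3/3).
Hence A² = 1/[8·π·b^3/3].
Substituting b = 5.57 gives A² = 0.0006907, so A = 0.02628.

A ≈ 0.0263 a₀^(-3/2)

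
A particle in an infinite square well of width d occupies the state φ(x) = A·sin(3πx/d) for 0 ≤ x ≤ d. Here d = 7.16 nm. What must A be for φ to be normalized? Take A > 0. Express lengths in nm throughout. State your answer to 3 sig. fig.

A ≈ 0.529 nm^(-1/2)

Normalization requires ∫|φ|² dx = 1, integrated from 0 to d.
Carrying out the integral gives A² · d/2.
Hence A² = 1/[d/2].
Plugging in d = 7.16 yields A = 0.5285.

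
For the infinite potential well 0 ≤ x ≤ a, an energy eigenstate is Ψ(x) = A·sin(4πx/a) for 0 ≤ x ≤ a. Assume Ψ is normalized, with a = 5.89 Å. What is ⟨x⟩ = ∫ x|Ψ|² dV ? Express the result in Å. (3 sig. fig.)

⟨x⟩ ≈ 2.95 Å

By definition ⟨x⟩ = ∫ x |Ψ(x)|² dx.
Evaluating both integrals, ⟨x⟩ = a/2.
With a = 5.89, ⟨x⟩ = 2.945.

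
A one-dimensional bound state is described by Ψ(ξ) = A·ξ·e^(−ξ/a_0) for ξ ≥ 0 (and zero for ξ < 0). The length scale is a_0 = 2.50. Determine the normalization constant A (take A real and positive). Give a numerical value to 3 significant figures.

A ≈ 0.506

Require ∫ |Ψ|² dξ = 1 over the whole domain.
Carrying out the integral gives A² · a_0^3/4.
Setting this equal to 1 gives A² = 1/(a_0^3/4).
Plugging in a_0 = 2.50 yields A = 0.5060.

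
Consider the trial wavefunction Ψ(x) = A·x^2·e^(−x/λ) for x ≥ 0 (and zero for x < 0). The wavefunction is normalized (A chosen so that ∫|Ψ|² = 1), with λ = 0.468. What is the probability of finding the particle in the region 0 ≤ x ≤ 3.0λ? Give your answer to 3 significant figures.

|Ψ|² is the probability density, so P = ∫_{0}^{3.0λ} |Ψ|² dx.
The normalization integral ∫|Ψ|²dx over the whole domain equals 3·λ^5/4·A², and A² cancels in the ratio.
In terms of u = x/λ (A² and the length scale cancel between numerator and denominator), P = [∫_{0}^{3.0} u^4·e^(-2·u) du] / [∫_{0}^{∞} u^4·e^(-2·u) du].
Using ∫ u^4·e^(-2·u) du = -(u^4/2 + u^3 + 3·u^2/2 + 3·u/2 + 3/4)·e^(-2·u), the numerator is 3/4 - 345·e^(-6)/4 and the denominator is 3/4.
Evaluating gives P = 0.7149.

P ≈ 0.715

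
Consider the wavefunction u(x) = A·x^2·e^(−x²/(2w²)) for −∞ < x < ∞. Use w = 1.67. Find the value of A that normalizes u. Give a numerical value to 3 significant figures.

Normalization requires ∫|u|² dx = 1, integrated from −∞ to ∞.
Using the Gaussian integral ∫_{−∞}^{∞} e^(−αx²) dx = √(π/α), ∫|u|² dx = A²·(3·√(π)·w^5/4).
So A² = (3·√(π)·w^5/4)^(−1).
Substituting w = 1.67 gives A² = 0.05791, so A = 0.2407.

A ≈ 0.241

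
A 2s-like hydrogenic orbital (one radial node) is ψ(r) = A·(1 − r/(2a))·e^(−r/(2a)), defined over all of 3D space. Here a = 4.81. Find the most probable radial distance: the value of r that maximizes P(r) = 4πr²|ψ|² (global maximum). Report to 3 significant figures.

The maximum of P(r) = 4πr²|ψ|² occurs where its derivative vanishes.
This gives r = a·(√(5) + 3).
With a = 4.81, the most probable radial distance is 25.19.

r ≈ 25.2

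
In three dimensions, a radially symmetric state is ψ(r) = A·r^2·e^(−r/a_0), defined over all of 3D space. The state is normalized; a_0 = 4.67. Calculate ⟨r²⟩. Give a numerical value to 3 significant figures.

The expectation value is the |ψ|²-weighted average of r^2: ∫ r^2|ψ|² 4πr² dr.
Since the A² factors cancel between numerator and denominator, ⟨r²⟩ = 14·a_0^2.
With a_0 = 4.67, ⟨r^2⟩ = 305.3.

⟨r^2⟩ ≈ 305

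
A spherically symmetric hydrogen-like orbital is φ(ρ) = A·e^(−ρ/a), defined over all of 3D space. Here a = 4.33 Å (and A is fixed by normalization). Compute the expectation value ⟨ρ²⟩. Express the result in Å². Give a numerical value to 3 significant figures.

By definition ⟨ρ²⟩ = ∫ ρ^2 |φ(ρ)|² 4πρ² dρ.
Recall ∫₀^∞ ρ^m e^(−ρ/β) dρ = m!·β^(m+1), the ratio of the moment integral to the normalization integral gives ⟨ρ²⟩ = 3·a^2.
Putting a = 4.33 gives 56.25.

⟨ρ^2⟩ ≈ 56.2 Å^2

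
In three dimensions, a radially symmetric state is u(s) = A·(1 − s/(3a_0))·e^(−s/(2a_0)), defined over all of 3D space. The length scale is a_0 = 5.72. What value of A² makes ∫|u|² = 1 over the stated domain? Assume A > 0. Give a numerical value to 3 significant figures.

The normalization condition is ∫|u|² 4πs² ds = 1 from 0 to ∞.
In 3D with spherical symmetry the volume element is 4πs² ds.
Carrying out the integral gives A² · 8·π·a_0^3/3.
Setting this equal to 1 gives A² = 1/(8·π·a_0^3/3).
With a_0 = 5.72: A² = 0.0006378 and A = 0.02525.

A^2 ≈ 0.000638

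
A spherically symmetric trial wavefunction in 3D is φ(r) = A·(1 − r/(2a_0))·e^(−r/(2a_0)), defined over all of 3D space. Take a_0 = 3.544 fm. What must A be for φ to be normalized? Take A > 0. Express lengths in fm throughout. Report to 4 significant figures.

A ≈ 0.02990 fm^(-3/2)

Normalization requires ∫|φ|² 4πr² dr = 1, integrated from 0 to ∞.
The angular integral contributes 4π, leaving ∫₀^∞ r²|φ|² dr.
Using ∫₀^∞ rⁿ e^(−αr) dr = n!/αⁿ⁺¹, with φ = A·(1 − r/(2a_0))·e^(−r/(2a_0)), the integral evaluates to A²·[8·π·a_0^3].
Hence A² = 1/[8·π·a_0^3].
Substituting a_0 = 3.544 gives A² = 0.00089388, so A = 0.029898.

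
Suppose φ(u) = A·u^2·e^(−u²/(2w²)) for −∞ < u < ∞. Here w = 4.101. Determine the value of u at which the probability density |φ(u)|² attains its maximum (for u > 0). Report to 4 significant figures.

Set d/du [|φ(u)|²] = 0 and solve for u > 0.
Solving yields u = √(2)·w.
With w = 4.101, the value of u > 0 at which the probability density is greatest is 5.7997.

u ≈ 5.800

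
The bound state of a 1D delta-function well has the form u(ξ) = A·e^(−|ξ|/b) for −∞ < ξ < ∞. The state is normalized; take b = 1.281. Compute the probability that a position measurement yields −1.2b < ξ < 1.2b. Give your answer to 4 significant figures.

The probability is P = ∫ |u|² dξ over [−1.2b, 1.2b].
With A² fixed by ∫|u|² = 1, i.e. A² = (b)^(−1), substitute and integrate.
By symmetry take twice the ξ ≥ 0 contribution in numerator and denominator; the 2's cancel. Substituting t = ξ/b, A² and the length scale cancel in the ratio: P = ∫_{0}^{1.2} e^(-2·t) dt / ∫_{0}^{∞} e^(-2·t) dt.
Using ∫ e^(-2·t) dt = -e^(-2·t)/2, the numerator is 1/2 - e^(-12/5)/2 and the denominator is 1/2.
This works out to P = 0.90928.

P ≈ 0.9093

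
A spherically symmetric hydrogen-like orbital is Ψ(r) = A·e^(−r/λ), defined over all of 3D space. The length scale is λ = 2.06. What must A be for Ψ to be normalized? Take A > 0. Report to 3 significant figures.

A ≈ 0.191

Normalization requires ∫|Ψ|² 4πr² dr = 1, integrated from 0 to ∞.
Recall ∫₀^∞ r^m e^(−r/β) dr = m!·β^(m+1), with Ψ = A·e^(−r/λ), the integral evaluates to A²·[π·λ^3].
So A² = (π·λ^3)^(−1).
With λ = 2.06: A² = 0.03641 and A = 0.1908.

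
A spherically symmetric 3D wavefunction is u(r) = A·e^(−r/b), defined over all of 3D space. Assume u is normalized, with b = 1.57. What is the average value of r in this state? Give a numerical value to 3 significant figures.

The expectation value is the |u|²-weighted average of r: ∫ r|u|² 4πr² dr.
Since the A² factors cancel between numerator and denominator, ⟨r⟩ = 3·b/2.
With b = 1.57, ⟨r⟩ = 2.355.

⟨r⟩ ≈ 2.36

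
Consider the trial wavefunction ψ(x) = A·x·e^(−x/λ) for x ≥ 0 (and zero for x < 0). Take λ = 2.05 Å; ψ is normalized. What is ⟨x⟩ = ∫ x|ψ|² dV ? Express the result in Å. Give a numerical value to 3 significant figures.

⟨x⟩ ≈ 3.08 Å

By definition ⟨x⟩ = ∫ x |ψ(x)|² dx.
With ∫₀^∞ x^3 e^(−αx) dx = 3!/α^4, since the A² factors cancel between numerator and denominator, ⟨x⟩ = 3·λ/2.
With λ = 2.05, ⟨x⟩ = 3.075.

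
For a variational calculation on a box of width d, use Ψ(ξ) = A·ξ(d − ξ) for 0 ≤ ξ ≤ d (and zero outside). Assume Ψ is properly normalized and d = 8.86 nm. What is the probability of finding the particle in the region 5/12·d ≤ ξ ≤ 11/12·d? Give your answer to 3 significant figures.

P ≈ 0.648

|Ψ|² is the probability density, so P = ∫_{5/12·d}^{11/12·d} |Ψ|² dξ.
The normalization integral ∫|Ψ|²dξ over the whole domain equals d^5/30·A², and A² cancels in the ratio.
Let u = ξ/d; then A² and the length scale cancel, so P = ∫_{5/12}^{11/12} u^2·(1 - u)^2 du ÷ ∫_{0}^{1} u^2·(1 - u)^2 du.
An antiderivative of u^2·(1 - u)^2 is u^3·(6·u^2 - 15·u + 10)/30; evaluating from 5/12 to 11/12 gives ≈ 0.021610, while the full integral is 1/30.
Evaluating gives P = 4481/6912.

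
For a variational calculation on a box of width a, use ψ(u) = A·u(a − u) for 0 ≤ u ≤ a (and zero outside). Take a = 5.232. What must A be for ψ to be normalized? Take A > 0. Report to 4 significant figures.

A ≈ 0.08748

The normalization condition is ∫|ψ|² du = 1 from 0 to a.
Expanding the polynomial and integrating term by term, carrying out the integral gives A² · a^5/30.
Plugging in a = 5.232 yields A = 0.087476.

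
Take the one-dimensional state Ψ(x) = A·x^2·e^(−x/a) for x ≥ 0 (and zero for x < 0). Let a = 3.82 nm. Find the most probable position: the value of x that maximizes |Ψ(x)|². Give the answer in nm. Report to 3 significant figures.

The maximum of |Ψ(x)|² occurs where its derivative vanishes.
Solving yields x = 2·a.
With a = 3.82, the most probable position is 7.640 nm.

x ≈ 7.64 nm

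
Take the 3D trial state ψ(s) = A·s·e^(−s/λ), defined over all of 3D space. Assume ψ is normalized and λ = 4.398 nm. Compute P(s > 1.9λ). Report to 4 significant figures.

P ≈ 0.6678

P = ∫ |ψ|² 4πs² ds over s > 1.9λ.
The full normalization integral is A²·[3·π·λ^5] = 1, fixing A².
Substituting u = s/λ, A², 4π and the length scale all cancel in the ratio: P = ∫_{1.9}^{∞} u^4·e^(-2·u) du / ∫_{0}^{∞} u^4·e^(-2·u) du.
With ∫ u^4·e^(-2·u) du = -(u^4/2 + u^3 + 3·u^2/2 + 3·u/2 + 3/4)·e^(-2·u) + C, the region integral is ≈ 0.500883 and the full one is 3/4.
The region integral divided by the full integral gives P = 0.66784.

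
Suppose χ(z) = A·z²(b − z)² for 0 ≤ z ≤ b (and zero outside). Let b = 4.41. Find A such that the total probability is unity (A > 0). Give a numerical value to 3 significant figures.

The normalization condition is ∫|χ|² dz = 1 from 0 to b.
Expanding the polynomial and integrating term by term, the integral (without the A² prefactor) comes out to b^9/630.
So A² = (b^9/630)^(−1).
Substituting b = 4.41 gives A² = 0.0009986, so A = 0.03160.

A ≈ 0.0316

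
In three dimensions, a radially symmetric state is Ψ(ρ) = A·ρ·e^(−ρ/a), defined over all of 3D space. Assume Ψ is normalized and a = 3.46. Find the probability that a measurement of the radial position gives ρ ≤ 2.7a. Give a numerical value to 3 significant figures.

P ≈ 0.627

With dV = 4πρ²dρ, the probability is ∫|Ψ|² dV over ρ ≤ 2.7a.
Normalization gives A² = 1/(3·π·a^5).
Let u = ρ/a; then A², 4π and the length scale all cancel, so P = ∫_{0}^{2.7} u^4·e^(-2·u) du ÷ ∫_{0}^{∞} u^4·e^(-2·u) du.
Using ∫ u^4·e^(-2·u) du = -(u^4/2 + u^3 + 3·u^2/2 + 3·u/2 + 3/4)·e^(-2·u), the numerator is ≈ 0.47002 and the denominator is 3/4.
Taking the ratio yields P = 0.6267.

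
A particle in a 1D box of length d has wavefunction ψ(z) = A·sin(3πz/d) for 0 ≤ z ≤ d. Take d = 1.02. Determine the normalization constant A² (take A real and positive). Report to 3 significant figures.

The normalization condition is ∫|ψ|² dz = 1 from 0 to d.
Using sin²θ = (1 − cos 2θ)/2, ∫|ψ|² dz = A²·(d/2).
Setting this equal to 1 gives A² = 1/(d/2).
Substituting d = 1.02 gives A² = 1.961, so A = 1.400.

A^2 ≈ 1.96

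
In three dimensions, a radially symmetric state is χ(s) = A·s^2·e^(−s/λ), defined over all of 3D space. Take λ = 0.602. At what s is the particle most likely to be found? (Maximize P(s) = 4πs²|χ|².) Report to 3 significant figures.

Set d/ds [P(s) = 4πs²|χ|²] = 0 and solve for s > 0.
This gives s = 3·λ.
With λ = 0.602, the most probable radial distance is 1.806.

s ≈ 1.81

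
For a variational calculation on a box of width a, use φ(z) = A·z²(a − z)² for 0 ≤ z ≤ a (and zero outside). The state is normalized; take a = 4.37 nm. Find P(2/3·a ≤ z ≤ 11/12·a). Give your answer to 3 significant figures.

P ≈ 0.144

|φ|² is the probability density, so P = ∫_{2/3·a}^{11/12·a} |φ|² dz.
With A² fixed by ∫|φ|² = 1, i.e. A² = (a^9/630)^(−1), substitute and integrate.
Let u = z/a; then A² and the length scale cancel, so P = ∫_{2/3}^{11/12} u^4·(1 - u)^4 du ÷ ∫_{0}^{1} u^4·(1 - u)^4 du.
With ∫ u^4·(1 - u)^4 du = u^5·(70·u^4 - 315·u^3 + 540·u^2 - 420·u + 126)/630 + C, the region integral is ≈ 0.00022931 and the full one is 1/630.
Taking the ratio, P = 0.1445.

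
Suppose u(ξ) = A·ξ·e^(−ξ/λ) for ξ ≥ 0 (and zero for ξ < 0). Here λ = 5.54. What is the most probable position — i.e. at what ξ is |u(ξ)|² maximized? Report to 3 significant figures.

ξ ≈ 5.54

The maximum of |u(ξ)|² occurs where its derivative vanishes.
This gives ξ = λ.
With λ = 5.54, the most probable position is 5.540.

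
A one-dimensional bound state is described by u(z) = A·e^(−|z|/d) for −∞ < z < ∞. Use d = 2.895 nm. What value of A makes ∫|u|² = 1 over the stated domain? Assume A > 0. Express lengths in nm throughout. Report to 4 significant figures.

A ≈ 0.5877 nm^(-1/2)

Normalization requires ∫|u|² dz = 1, integrated from −∞ to ∞.
∫|u|² dz = A²·(d).
Setting this equal to 1 gives A² = 1/(d).
Plugging in d = 2.895 yields A = 0.58773.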